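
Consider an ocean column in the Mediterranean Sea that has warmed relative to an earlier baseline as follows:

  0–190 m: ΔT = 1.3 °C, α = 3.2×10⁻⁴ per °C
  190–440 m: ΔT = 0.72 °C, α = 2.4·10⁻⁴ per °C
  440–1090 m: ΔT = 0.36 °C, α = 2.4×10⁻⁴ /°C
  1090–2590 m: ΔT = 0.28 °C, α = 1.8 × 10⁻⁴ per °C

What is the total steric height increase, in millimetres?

0–190 m: 1.3 × 3.2×10⁻⁴ × 190 = 0.07904 m
Layer 2: 250 × 2.4×10⁻⁴ × 0.72 = 0.04320 m
440–1090 m: 650 × 0.36 × 2.4×10⁻⁴ = 0.05616 m
1.8×10⁻⁴ × 0.28 × 1500 = 0.07560 m
Δh = 0.07904 + 0.04320 + 0.05616 + 0.07560 = 0.25400 m ≈ 250 mm

about 250 mm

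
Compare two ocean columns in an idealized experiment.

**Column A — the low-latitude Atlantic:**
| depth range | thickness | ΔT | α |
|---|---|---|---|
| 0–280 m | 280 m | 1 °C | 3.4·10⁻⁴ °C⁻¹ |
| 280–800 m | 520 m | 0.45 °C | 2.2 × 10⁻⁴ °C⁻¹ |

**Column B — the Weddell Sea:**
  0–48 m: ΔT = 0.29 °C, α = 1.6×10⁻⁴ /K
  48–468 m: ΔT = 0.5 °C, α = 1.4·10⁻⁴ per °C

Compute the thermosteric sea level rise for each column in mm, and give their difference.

A 0–280 m: 3.4×10⁻⁴ × 280 × 1 = 0.09520 m
A 0.45 × 2.2×10⁻⁴ × 520 = 0.05148 m
A total: 0.14668 m
B Layer 1: 0.29 × 1.6×10⁻⁴ × 48 = 0.0022272 m
B 48–468 m: 1.4×10⁻⁴ × 420 × 0.5 = 0.02940 m
B total: 0.0316272 m
Difference: 0.14668 − 0.0316272 = 0.1150528 m

A: 147 mm; B: 31.6 mm; difference 115 mm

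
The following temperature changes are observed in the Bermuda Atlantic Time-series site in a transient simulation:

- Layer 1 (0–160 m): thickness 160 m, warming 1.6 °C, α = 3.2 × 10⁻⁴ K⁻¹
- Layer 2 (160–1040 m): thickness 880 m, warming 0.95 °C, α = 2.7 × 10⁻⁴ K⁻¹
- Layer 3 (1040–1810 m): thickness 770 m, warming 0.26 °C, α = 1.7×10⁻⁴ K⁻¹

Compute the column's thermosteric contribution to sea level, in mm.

0–160 m: 160 × 3.2×10⁻⁴ × 1.6 = 0.08192 m
160–1040 m: 880 × 2.7×10⁻⁴ × 0.95 = 0.22572 m
Layer 3: 770 × 1.7×10⁻⁴ × 0.26 = 0.034034 m
Δh = 0.08192 + 0.22572 + 0.034034 = 0.341674 m

342 mm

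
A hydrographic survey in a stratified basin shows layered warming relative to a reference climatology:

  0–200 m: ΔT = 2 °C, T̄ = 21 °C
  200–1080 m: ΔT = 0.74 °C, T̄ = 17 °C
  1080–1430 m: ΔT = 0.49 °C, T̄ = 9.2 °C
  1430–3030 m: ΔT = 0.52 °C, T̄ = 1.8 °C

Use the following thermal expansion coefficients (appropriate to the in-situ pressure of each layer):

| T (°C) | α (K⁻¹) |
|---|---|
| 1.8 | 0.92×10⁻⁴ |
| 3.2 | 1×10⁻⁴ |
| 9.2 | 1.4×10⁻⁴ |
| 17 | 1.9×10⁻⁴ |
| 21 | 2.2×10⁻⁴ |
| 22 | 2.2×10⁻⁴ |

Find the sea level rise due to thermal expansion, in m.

about 0.312 m

Layer 1 at 21 °C → α = 2.2×10⁻⁴ K⁻¹
Layer 2 at 17 °C → α = 1.9×10⁻⁴ K⁻¹
Layer 3 at 9.2 °C → α = 1.4×10⁻⁴ K⁻¹
Layer 4 at 1.8 °C → α = 0.92×10⁻⁴ K⁻¹
2.2×10⁻⁴ × 200 × 2 = 0.08800 m
200–1080 m: 0.74 × 1.9×10⁻⁴ × 880 = 0.123728 m
Layer 3: 0.49 × 1.4×10⁻⁴ × 350 = 0.02401 m
1600 × 0.52 × 0.92×10⁻⁴ = 0.076544 m
Δh = 0.08800 + 0.123728 + 0.02401 + 0.076544 = 0.312282 m ≈ 0.312 m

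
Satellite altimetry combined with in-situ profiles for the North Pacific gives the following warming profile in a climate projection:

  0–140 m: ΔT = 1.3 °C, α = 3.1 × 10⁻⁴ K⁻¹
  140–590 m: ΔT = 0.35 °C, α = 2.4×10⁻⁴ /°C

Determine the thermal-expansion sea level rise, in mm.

Layer 1: 140 × 3.1×10⁻⁴ × 1.3 = 0.05642 m
140–590 m: 2.4×10⁻⁴ × 450 × 0.35 = 0.03780 m
Δh = 0.05642 + 0.03780 = 0.09422 m ≈ 94.2 mm

94.2 mm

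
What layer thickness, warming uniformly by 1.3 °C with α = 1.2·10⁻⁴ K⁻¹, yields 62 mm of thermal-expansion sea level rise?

H = Δh/(αΔT) = 0.062 / (1.2×10⁻⁴ × 1.3) ≈ 397.4 m

about 397 m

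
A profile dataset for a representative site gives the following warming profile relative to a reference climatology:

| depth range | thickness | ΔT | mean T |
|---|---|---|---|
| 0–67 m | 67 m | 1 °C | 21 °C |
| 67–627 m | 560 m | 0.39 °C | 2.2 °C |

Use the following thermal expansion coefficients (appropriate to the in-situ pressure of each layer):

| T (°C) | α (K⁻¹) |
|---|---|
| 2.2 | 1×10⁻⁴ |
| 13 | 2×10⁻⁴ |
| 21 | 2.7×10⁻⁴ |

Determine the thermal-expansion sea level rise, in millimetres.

39.9 mm of thermosteric rise

Layer 1 at 21 °C → α = 2.7×10⁻⁴ K⁻¹
Layer 2 at 2.2 °C → α = 1×10⁻⁴ K⁻¹
2.7×10⁻⁴ × 1 × 67 = 0.01809 m
560 × 0.39 × 1×10⁻⁴ = 0.02184 m
Δh = 0.01809 + 0.02184 = 0.03993 m ≈ 39.9 mm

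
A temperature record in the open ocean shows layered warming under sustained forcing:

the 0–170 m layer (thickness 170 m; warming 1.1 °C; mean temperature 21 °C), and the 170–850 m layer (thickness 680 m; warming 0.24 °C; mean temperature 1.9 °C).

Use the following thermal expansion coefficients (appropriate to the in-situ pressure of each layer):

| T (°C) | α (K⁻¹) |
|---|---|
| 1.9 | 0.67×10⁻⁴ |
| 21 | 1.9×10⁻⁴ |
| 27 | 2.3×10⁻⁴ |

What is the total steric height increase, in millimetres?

46 mm

Layer 1 at 21 °C → α = 1.9×10⁻⁴ K⁻¹
Layer 2 at 1.9 °C → α = 0.67×10⁻⁴ K⁻¹
0–170 m: 170 × 1.9×10⁻⁴ × 1.1 = 0.03553 m
170–850 m: 680 × 0.24 × 0.67×10⁻⁴ = 0.0109344 m
Δh = 0.03553 + 0.0109344 = 0.0464644 m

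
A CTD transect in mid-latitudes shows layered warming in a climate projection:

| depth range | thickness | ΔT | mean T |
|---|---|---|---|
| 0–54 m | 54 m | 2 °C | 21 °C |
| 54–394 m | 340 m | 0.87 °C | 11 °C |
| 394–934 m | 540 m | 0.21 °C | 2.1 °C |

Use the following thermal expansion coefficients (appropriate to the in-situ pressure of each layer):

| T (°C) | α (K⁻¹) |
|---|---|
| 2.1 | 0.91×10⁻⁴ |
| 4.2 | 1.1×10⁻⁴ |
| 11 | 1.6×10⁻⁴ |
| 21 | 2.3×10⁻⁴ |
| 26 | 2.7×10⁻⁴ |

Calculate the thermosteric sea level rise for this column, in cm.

Layer 1 at 21 °C → α = 2.3×10⁻⁴ K⁻¹
Layer 2 at 11 °C → α = 1.6×10⁻⁴ K⁻¹
Layer 3 at 2.1 °C → α = 0.91×10⁻⁴ K⁻¹
0–54 m: 2 × 2.3×10⁻⁴ × 54 = 0.02484 m
1.6×10⁻⁴ × 0.87 × 340 = 0.047328 m
Layer 3: 540 × 0.21 × 0.91×10⁻⁴ = 0.0103194 m
Δh = 0.02484 + 0.047328 + 0.0103194 = 0.0824874 m ≈ 8.25 cm

Δh ≈ 8.25 cm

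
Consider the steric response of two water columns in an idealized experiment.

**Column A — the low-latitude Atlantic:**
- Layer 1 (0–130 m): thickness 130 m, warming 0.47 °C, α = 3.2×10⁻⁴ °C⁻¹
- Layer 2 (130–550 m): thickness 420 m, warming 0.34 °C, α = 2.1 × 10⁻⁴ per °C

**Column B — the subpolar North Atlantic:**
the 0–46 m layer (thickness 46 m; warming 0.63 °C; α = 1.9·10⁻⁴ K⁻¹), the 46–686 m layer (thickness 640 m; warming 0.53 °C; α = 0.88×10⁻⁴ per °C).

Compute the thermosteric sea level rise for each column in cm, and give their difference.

A Layer 1: 130 × 0.47 × 3.2×10⁻⁴ = 0.019552 m
A 0.34 × 2.1×10⁻⁴ × 420 = 0.029988 m
A total: 0.04954 m
B Layer 1: 1.9×10⁻⁴ × 46 × 0.63 = 0.0055062 m
B Layer 2: 640 × 0.53 × 0.88×10⁻⁴ = 0.0298496 m
B total: 0.0353558 m
Difference: 0.04954 − 0.0353558 = 0.0141842 m

Δh_A ≈ 4.95 cm, Δh_B ≈ 3.54 cm; difference ≈ 1.42 cm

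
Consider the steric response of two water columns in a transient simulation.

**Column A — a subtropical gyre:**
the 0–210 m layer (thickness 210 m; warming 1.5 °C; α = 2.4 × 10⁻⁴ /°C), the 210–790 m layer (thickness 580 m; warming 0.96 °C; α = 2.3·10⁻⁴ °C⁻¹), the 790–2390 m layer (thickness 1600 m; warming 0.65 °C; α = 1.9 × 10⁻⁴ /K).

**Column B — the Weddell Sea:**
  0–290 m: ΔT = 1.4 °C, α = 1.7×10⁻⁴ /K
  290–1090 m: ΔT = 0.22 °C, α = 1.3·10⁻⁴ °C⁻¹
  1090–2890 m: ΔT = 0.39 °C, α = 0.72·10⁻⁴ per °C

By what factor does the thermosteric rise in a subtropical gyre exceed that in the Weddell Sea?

a factor of 2.8

A 210 × 2.4×10⁻⁴ × 1.5 = 0.07560 m
A 210–790 m: 580 × 2.3×10⁻⁴ × 0.96 = 0.128064 m
A 1.9×10⁻⁴ × 1600 × 0.65 = 0.19760 m
A total: 0.401264 m
B 1.4 × 1.7×10⁻⁴ × 290 = 0.06902 m
B 0.22 × 1.3×10⁻⁴ × 800 = 0.02288 m
B 1800 × 0.39 × 0.72×10⁻⁴ = 0.050544 m
B total: 0.142444 m
Ratio: 0.401264 / 0.142444 ≈ 2.817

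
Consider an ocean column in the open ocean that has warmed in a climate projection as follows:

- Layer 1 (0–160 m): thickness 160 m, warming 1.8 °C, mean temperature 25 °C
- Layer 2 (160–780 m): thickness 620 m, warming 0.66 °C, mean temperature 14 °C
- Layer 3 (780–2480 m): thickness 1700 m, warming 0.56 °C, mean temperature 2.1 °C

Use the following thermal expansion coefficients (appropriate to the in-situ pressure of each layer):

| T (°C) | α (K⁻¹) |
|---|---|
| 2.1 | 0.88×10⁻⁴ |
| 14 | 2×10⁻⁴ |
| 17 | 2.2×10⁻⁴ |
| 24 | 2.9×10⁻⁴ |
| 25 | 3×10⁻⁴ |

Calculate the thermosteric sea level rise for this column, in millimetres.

Δh = 252 mm

Layer 1 at 25 °C → α = 3×10⁻⁴ K⁻¹
Layer 2 at 14 °C → α = 2×10⁻⁴ K⁻¹
Layer 3 at 2.1 °C → α = 0.88×10⁻⁴ K⁻¹
1.8 × 3×10⁻⁴ × 160 = 0.08640 m
620 × 2×10⁻⁴ × 0.66 = 0.08184 m
0.88×10⁻⁴ × 0.56 × 1700 = 0.083776 m
Δh = 0.08640 + 0.08184 + 0.083776 = 0.252016 m ≈ 252 mm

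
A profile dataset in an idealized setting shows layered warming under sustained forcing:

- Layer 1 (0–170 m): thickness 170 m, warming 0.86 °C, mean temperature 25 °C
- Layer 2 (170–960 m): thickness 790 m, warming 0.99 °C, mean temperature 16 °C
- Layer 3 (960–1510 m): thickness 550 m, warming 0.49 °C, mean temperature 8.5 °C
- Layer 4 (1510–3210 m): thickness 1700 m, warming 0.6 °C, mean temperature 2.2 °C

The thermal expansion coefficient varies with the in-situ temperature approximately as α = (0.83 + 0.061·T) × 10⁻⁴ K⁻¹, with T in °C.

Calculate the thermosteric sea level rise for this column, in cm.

Δh ≈ 31.0 cm

Layer 1: α = (0.83 + 0.061×25)×10⁻⁴ = 2.355×10⁻⁴ K⁻¹
Layer 2: α = (0.83 + 0.061×16)×10⁻⁴ = 1.806×10⁻⁴ K⁻¹
Layer 3: α = (0.83 + 0.061×8.5)×10⁻⁴ = 1.3485×10⁻⁴ K⁻¹
Layer 4: α = (0.83 + 0.061×2.2)×10⁻⁴ = 0.9642×10⁻⁴ K⁻¹
170 × 2.355×10⁻⁴ × 0.86 = 0.0344301 m
170–960 m: 790 × 0.99 × 1.806×10⁻⁴ = 0.14124726 m
960–1510 m: 1.3485×10⁻⁴ × 0.49 × 550 = 0.036342075 m
Layer 4: 0.6 × 1700 × 0.9642×10⁻⁴ = 0.0983484 m
Δh = 0.0344301 + 0.14124726 + 0.036342075 + 0.0983484 = 0.310367835 m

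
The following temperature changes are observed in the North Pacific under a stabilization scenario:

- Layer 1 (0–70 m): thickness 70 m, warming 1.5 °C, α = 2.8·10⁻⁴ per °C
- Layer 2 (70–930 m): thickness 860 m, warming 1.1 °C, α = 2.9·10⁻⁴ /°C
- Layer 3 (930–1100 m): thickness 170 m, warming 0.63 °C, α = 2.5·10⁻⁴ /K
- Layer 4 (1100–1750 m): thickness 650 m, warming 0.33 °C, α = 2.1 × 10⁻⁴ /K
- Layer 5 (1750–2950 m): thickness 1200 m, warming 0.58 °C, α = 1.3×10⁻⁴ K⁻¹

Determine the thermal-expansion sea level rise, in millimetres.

466 mm

0–70 m: 2.8×10⁻⁴ × 1.5 × 70 = 0.02940 m
70–930 m: 2.9×10⁻⁴ × 860 × 1.1 = 0.27434 m
930–1100 m: 2.5×10⁻⁴ × 0.63 × 170 = 0.026775 m
0.33 × 2.1×10⁻⁴ × 650 = 0.045045 m
1750–2950 m: 1200 × 0.58 × 1.3×10⁻⁴ = 0.09048 m
Δh = 0.02940 + 0.27434 + 0.026775 + 0.045045 + 0.09048 = 0.46604 m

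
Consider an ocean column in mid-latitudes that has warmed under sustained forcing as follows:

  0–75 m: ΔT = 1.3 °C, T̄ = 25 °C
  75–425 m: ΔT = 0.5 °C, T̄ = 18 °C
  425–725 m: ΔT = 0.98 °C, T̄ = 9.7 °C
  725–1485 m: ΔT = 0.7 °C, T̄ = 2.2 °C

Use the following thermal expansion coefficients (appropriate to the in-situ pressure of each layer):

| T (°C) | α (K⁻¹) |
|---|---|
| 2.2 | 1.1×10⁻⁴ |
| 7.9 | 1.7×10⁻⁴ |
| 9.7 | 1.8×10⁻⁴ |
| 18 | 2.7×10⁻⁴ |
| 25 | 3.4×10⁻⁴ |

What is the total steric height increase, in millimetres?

about 192 mm

Layer 1 at 25 °C → α = 3.4×10⁻⁴ K⁻¹
Layer 2 at 18 °C → α = 2.7×10⁻⁴ K⁻¹
Layer 3 at 9.7 °C → α = 1.8×10⁻⁴ K⁻¹
Layer 4 at 2.2 °C → α = 1.1×10⁻⁴ K⁻¹
0–75 m: 1.3 × 3.4×10⁻⁴ × 75 = 0.03315 m
Layer 2: 350 × 2.7×10⁻⁴ × 0.5 = 0.04725 m
1.8×10⁻⁴ × 300 × 0.98 = 0.05292 m
Layer 4: 760 × 1.1×10⁻⁴ × 0.7 = 0.05852 m
Δh = 0.03315 + 0.04725 + 0.05292 + 0.05852 = 0.19184 m ≈ 192 mm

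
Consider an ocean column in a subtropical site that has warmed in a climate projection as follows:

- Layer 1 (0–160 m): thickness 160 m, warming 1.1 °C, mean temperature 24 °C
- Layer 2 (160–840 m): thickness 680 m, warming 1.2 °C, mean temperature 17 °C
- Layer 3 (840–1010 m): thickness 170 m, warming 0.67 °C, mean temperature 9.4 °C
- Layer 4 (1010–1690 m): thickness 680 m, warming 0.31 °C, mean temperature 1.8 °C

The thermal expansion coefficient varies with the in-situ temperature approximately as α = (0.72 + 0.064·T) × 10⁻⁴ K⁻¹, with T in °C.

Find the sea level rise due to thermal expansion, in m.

about 0.22 m

Layer 1: α = (0.72 + 0.064×24)×10⁻⁴ = 2.256×10⁻⁴ K⁻¹
Layer 2: α = (0.72 + 0.064×17)×10⁻⁴ = 1.808×10⁻⁴ K⁻¹
Layer 3: α = (0.72 + 0.064×9.4)×10⁻⁴ = 1.3216×10⁻⁴ K⁻¹
Layer 4: α = (0.72 + 0.064×1.8)×10⁻⁴ = 0.8352×10⁻⁴ K⁻¹
0–160 m: 1.1 × 160 × 2.256×10⁻⁴ = 0.0397056 m
Layer 2: 1.808×10⁻⁴ × 680 × 1.2 = 0.1475328 m
0.67 × 1.3216×10⁻⁴ × 170 = 0.015053024 m
Layer 4: 0.31 × 0.8352×10⁻⁴ × 680 = 0.017606016 m
Δh = 0.0397056 + 0.1475328 + 0.015053024 + 0.017606016 = 0.21989744 m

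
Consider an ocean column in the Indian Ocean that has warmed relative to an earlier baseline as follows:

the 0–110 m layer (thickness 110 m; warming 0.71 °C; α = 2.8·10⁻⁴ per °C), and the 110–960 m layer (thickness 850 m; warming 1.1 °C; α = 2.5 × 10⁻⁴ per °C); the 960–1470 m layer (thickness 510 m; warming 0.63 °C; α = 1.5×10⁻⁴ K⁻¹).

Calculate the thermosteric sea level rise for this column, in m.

0–110 m: 0.71 × 110 × 2.8×10⁻⁴ = 0.021868 m
850 × 1.1 × 2.5×10⁻⁴ = 0.23375 m
960–1470 m: 1.5×10⁻⁴ × 0.63 × 510 = 0.048195 m
Δh = 0.021868 + 0.23375 + 0.048195 = 0.303813 m ≈ 0.304 m

Δh ≈ 0.304 m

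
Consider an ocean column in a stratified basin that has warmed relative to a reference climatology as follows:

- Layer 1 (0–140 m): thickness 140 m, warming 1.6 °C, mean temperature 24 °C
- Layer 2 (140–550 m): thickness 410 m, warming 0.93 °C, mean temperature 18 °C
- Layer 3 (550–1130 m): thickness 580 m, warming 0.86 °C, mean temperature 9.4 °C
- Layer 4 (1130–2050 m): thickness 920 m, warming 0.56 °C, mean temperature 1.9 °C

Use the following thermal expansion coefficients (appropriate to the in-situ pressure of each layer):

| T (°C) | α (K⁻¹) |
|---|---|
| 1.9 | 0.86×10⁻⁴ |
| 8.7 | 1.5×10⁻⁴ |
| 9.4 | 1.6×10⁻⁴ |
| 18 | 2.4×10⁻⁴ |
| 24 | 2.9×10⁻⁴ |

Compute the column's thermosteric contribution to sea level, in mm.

Layer 1 at 24 °C → α = 2.9×10⁻⁴ K⁻¹
Layer 2 at 18 °C → α = 2.4×10⁻⁴ K⁻¹
Layer 3 at 9.4 °C → α = 1.6×10⁻⁴ K⁻¹
Layer 4 at 1.9 °C → α = 0.86×10⁻⁴ K⁻¹
Layer 1: 1.6 × 2.9×10⁻⁴ × 140 = 0.06496 m
0.93 × 2.4×10⁻⁴ × 410 = 0.091512 m
580 × 1.6×10⁻⁴ × 0.86 = 0.079808 m
1130–2050 m: 0.86×10⁻⁴ × 0.56 × 920 = 0.0443072 m
Δh = 0.06496 + 0.091512 + 0.079808 + 0.0443072 = 0.2805872 m

281 mm of thermosteric rise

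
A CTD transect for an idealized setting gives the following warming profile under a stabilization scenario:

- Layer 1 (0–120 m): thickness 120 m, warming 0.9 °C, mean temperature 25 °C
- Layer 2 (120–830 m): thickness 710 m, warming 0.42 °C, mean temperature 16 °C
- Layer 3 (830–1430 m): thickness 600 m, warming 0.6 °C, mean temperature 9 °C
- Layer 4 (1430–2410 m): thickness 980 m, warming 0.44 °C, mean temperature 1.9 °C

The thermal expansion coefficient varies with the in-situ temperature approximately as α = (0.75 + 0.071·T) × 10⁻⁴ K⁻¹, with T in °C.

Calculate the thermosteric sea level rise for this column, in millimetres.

Layer 1: α = (0.75 + 0.071×25)×10⁻⁴ = 2.525×10⁻⁴ K⁻¹
Layer 2: α = (0.75 + 0.071×16)×10⁻⁴ = 1.886×10⁻⁴ K⁻¹
Layer 3: α = (0.75 + 0.071×9)×10⁻⁴ = 1.389×10⁻⁴ K⁻¹
Layer 4: α = (0.75 + 0.071×1.9)×10⁻⁴ = 0.8849×10⁻⁴ K⁻¹
2.525×10⁻⁴ × 120 × 0.9 = 0.02727 m
Layer 2: 0.42 × 710 × 1.886×10⁻⁴ = 0.05624052 m
600 × 0.6 × 1.389×10⁻⁴ = 0.050004 m
Layer 4: 0.44 × 980 × 0.8849×10⁻⁴ = 0.038156888 m
Δh = 0.02727 + 0.05624052 + 0.050004 + 0.038156888 = 0.171671408 m

Δh ≈ 170 mm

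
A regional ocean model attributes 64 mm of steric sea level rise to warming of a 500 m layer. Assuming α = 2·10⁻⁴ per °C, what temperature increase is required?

0.640 °C

ΔT = Δh/(αH) = 0.064 / (2×10⁻⁴ × 500) = 0.6400 °C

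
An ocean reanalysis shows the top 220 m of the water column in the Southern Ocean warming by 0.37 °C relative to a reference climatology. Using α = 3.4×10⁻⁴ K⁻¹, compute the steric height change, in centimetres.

2.77 cm

Δh = αΔT·H = 3.4×10⁻⁴ × 0.37 × 220 = 0.027676 m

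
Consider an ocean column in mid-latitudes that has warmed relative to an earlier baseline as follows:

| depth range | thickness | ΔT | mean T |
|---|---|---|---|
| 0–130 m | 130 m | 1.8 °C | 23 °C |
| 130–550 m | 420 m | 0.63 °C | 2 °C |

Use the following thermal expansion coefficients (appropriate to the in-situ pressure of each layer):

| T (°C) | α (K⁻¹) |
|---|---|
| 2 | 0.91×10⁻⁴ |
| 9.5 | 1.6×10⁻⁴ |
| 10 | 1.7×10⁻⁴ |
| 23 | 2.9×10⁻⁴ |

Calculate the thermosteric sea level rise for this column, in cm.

Layer 1 at 23 °C → α = 2.9×10⁻⁴ K⁻¹
Layer 2 at 2 °C → α = 0.91×10⁻⁴ K⁻¹
Layer 1: 2.9×10⁻⁴ × 1.8 × 130 = 0.06786 m
0.91×10⁻⁴ × 420 × 0.63 = 0.0240786 m
Δh = 0.06786 + 0.0240786 = 0.0919386 m ≈ 9.19 cm

Δh ≈ 9.19 cm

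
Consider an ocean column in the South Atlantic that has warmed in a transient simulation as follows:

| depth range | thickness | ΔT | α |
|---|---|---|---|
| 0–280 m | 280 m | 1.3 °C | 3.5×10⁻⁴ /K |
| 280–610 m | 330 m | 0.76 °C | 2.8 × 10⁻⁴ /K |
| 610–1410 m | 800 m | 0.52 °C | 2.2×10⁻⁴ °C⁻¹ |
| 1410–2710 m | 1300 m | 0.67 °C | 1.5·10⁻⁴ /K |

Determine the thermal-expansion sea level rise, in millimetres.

about 420 mm

0–280 m: 280 × 1.3 × 3.5×10⁻⁴ = 0.12740 m
280–610 m: 0.76 × 330 × 2.8×10⁻⁴ = 0.070224 m
Layer 3: 800 × 2.2×10⁻⁴ × 0.52 = 0.09152 m
1.5×10⁻⁴ × 0.67 × 1300 = 0.13065 m
Δh = 0.12740 + 0.070224 + 0.09152 + 0.13065 = 0.419794 m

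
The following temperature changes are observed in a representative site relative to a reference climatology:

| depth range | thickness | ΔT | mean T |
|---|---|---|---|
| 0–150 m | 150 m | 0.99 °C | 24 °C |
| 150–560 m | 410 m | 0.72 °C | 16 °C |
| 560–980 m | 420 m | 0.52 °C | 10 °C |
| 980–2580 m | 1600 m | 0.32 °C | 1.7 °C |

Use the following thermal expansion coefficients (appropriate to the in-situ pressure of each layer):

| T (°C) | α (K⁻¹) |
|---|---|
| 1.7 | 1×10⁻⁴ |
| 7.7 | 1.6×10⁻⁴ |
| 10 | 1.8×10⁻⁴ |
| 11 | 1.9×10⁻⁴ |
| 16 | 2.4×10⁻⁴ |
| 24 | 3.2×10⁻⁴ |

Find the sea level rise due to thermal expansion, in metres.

Layer 1 at 24 °C → α = 3.2×10⁻⁴ K⁻¹
Layer 2 at 16 °C → α = 2.4×10⁻⁴ K⁻¹
Layer 3 at 10 °C → α = 1.8×10⁻⁴ K⁻¹
Layer 4 at 1.7 °C → α = 1×10⁻⁴ K⁻¹
0.99 × 150 × 3.2×10⁻⁴ = 0.04752 m
2.4×10⁻⁴ × 410 × 0.72 = 0.070848 m
Layer 3: 0.52 × 1.8×10⁻⁴ × 420 = 0.039312 m
Layer 4: 1×10⁻⁴ × 1600 × 0.32 = 0.05120 m
Δh = 0.04752 + 0.070848 + 0.039312 + 0.05120 = 0.20888 m ≈ 0.209 m

0.209 m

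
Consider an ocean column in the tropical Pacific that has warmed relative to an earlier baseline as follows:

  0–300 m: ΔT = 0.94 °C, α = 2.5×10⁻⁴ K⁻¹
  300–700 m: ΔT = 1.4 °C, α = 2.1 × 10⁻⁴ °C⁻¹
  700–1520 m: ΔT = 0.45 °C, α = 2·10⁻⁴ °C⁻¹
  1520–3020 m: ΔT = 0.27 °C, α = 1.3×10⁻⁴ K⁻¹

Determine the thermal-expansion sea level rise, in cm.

Layer 1: 2.5×10⁻⁴ × 300 × 0.94 = 0.07050 m
2.1×10⁻⁴ × 400 × 1.4 = 0.11760 m
700–1520 m: 0.45 × 2×10⁻⁴ × 820 = 0.07380 m
Layer 4: 1500 × 1.3×10⁻⁴ × 0.27 = 0.05265 m
Δh = 0.07050 + 0.11760 + 0.07380 + 0.05265 = 0.31455 m

Δh ≈ 31 cm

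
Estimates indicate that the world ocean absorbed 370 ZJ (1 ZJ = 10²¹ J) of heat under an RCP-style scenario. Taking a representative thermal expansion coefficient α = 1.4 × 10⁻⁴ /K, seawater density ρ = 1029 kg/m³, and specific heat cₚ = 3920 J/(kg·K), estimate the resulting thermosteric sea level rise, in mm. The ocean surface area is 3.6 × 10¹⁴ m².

Per unit area: Q = 370×10²¹ / (3.6×10¹⁴) ≈ 1.028×10⁹ J/m²
Δh = αQ/(ρcₚ) = 1.4×10⁻⁴ × 1.028×10⁹ / (1029 × 3920) ≈ 0.03568 m

about 36 mm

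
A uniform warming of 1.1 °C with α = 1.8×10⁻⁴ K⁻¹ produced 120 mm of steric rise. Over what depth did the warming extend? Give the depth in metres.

H = Δh/(αΔT) = 0.12 / (1.8×10⁻⁴ × 1.1) ≈ 606.1 m

H ≈ 606 m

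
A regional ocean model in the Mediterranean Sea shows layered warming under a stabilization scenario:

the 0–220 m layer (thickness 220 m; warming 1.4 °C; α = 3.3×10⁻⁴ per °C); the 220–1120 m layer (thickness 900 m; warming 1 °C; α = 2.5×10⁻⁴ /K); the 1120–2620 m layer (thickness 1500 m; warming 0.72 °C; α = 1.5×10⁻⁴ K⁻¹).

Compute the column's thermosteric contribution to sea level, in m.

Layer 1: 220 × 1.4 × 3.3×10⁻⁴ = 0.10164 m
Layer 2: 1 × 900 × 2.5×10⁻⁴ = 0.22500 m
1120–2620 m: 0.72 × 1.5×10⁻⁴ × 1500 = 0.16200 m
Δh = 0.10164 + 0.22500 + 0.16200 = 0.48864 m

Δh ≈ 0.489 m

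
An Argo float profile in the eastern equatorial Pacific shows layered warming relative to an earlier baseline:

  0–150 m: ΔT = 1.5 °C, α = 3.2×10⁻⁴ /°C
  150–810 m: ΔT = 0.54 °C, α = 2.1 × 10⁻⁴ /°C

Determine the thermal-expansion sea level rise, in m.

3.2×10⁻⁴ × 1.5 × 150 = 0.07200 m
Layer 2: 2.1×10⁻⁴ × 0.54 × 660 = 0.074844 m
Δh = 0.07200 + 0.074844 = 0.146844 m

Δh ≈ 0.15 m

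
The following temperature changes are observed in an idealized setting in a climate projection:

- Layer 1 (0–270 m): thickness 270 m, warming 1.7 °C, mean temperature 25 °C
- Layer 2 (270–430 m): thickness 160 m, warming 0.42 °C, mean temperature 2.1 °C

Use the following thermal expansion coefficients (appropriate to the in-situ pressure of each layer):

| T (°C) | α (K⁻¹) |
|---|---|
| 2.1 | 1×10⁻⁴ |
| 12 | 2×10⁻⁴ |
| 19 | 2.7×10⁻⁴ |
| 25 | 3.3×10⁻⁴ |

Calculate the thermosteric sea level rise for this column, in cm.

Layer 1 at 25 °C → α = 3.3×10⁻⁴ K⁻¹
Layer 2 at 2.1 °C → α = 1×10⁻⁴ K⁻¹
3.3×10⁻⁴ × 270 × 1.7 = 0.15147 m
1×10⁻⁴ × 160 × 0.42 = 0.00672 m
Δh = 0.15147 + 0.00672 = 0.15819 m ≈ 15.8 cm

15.8 cm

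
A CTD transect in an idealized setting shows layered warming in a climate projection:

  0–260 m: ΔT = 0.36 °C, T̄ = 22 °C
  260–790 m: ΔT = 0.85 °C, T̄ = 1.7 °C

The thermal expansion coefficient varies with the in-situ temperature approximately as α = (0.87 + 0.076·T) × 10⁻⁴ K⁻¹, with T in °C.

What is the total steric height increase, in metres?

Layer 1: α = (0.87 + 0.076×22)×10⁻⁴ = 2.542×10⁻⁴ K⁻¹
Layer 2: α = (0.87 + 0.076×1.7)×10⁻⁴ = 0.9992×10⁻⁴ K⁻¹
0–260 m: 260 × 2.542×10⁻⁴ × 0.36 = 0.02379312 m
530 × 0.85 × 0.9992×10⁻⁴ = 0.04501396 m
Δh = 0.02379312 + 0.04501396 = 0.06880708 m

Δh = 0.0688 m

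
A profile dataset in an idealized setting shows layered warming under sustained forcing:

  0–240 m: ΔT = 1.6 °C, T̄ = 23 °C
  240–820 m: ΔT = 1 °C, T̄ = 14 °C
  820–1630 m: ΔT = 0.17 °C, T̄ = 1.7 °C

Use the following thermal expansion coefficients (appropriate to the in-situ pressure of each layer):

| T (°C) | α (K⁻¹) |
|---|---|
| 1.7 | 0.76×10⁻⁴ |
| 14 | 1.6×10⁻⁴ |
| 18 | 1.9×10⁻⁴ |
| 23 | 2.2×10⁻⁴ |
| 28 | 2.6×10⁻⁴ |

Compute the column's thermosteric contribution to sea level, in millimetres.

188 mm of thermosteric rise

Layer 1 at 23 °C → α = 2.2×10⁻⁴ K⁻¹
Layer 2 at 14 °C → α = 1.6×10⁻⁴ K⁻¹
Layer 3 at 1.7 °C → α = 0.76×10⁻⁴ K⁻¹
1.6 × 2.2×10⁻⁴ × 240 = 0.08448 m
1 × 580 × 1.6×10⁻⁴ = 0.09280 m
820–1630 m: 810 × 0.76×10⁻⁴ × 0.17 = 0.0104652 m
Δh = 0.08448 + 0.09280 + 0.0104652 = 0.1877452 m ≈ 188 mm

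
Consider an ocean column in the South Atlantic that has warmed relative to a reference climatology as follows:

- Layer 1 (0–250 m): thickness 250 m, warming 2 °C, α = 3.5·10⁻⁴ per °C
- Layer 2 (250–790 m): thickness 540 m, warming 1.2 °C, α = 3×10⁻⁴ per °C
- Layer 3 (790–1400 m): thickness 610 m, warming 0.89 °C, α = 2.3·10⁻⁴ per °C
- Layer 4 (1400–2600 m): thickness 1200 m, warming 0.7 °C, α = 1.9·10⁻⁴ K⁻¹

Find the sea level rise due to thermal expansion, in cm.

Layer 1: 3.5×10⁻⁴ × 2 × 250 = 0.17500 m
Layer 2: 540 × 3×10⁻⁴ × 1.2 = 0.19440 m
2.3×10⁻⁴ × 610 × 0.89 = 0.124867 m
0.7 × 1.9×10⁻⁴ × 1200 = 0.15960 m
Δh = 0.17500 + 0.19440 + 0.124867 + 0.15960 = 0.653867 m

Δh = 65.4 cm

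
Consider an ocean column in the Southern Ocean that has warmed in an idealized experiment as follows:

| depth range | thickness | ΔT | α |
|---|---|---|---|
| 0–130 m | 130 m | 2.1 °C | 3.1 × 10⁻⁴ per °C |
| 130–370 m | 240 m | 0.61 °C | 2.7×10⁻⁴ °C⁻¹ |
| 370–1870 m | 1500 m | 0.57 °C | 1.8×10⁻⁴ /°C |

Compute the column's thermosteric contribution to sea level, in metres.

2.1 × 3.1×10⁻⁴ × 130 = 0.08463 m
240 × 0.61 × 2.7×10⁻⁴ = 0.039528 m
370–1870 m: 0.57 × 1.8×10⁻⁴ × 1500 = 0.15390 m
Δh = 0.08463 + 0.039528 + 0.15390 = 0.278058 m

Δh = 0.28 m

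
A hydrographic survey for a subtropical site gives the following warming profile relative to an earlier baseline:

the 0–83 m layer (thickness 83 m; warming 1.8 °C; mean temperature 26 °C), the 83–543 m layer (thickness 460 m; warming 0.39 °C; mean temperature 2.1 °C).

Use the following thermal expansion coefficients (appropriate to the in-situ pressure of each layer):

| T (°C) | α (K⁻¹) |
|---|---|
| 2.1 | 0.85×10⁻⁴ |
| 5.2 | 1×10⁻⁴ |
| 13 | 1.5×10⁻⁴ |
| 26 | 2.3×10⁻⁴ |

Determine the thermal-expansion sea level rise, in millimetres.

50 mm of thermosteric rise

Layer 1 at 26 °C → α = 2.3×10⁻⁴ K⁻¹
Layer 2 at 2.1 °C → α = 0.85×10⁻⁴ K⁻¹
1.8 × 2.3×10⁻⁴ × 83 = 0.034362 m
0.85×10⁻⁴ × 460 × 0.39 = 0.015249 m
Δh = 0.034362 + 0.015249 = 0.049611 m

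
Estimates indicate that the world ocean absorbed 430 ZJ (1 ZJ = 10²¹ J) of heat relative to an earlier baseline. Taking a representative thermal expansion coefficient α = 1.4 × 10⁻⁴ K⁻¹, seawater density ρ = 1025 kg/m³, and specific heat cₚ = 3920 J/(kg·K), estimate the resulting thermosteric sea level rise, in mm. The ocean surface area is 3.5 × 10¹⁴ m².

Δh ≈ 42.8 mm

Per unit area: Q = 430×10²¹ / (3.5×10¹⁴) ≈ 1.229×10⁹ J/m²
Δh = αQ/(ρcₚ) = 1.4×10⁻⁴ × 1.229×10⁹ / (1025 × 3920) ≈ 0.042822 m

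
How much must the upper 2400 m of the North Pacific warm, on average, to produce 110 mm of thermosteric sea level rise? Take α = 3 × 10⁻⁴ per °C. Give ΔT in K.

about 0.153 K

ΔT = Δh/(αH) = 0.11 / (3×10⁻⁴ × 2400) ≈ 0.1528 K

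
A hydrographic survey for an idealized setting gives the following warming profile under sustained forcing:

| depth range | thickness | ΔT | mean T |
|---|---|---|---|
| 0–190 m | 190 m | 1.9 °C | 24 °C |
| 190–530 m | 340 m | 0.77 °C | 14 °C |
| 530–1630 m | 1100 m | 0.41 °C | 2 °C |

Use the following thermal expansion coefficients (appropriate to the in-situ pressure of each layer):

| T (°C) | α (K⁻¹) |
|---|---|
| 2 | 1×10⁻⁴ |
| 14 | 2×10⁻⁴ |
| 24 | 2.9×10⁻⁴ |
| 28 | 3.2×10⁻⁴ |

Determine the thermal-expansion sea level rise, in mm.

Δh ≈ 200 mm

Layer 1 at 24 °C → α = 2.9×10⁻⁴ K⁻¹
Layer 2 at 14 °C → α = 2×10⁻⁴ K⁻¹
Layer 3 at 2 °C → α = 1×10⁻⁴ K⁻¹
Layer 1: 2.9×10⁻⁴ × 190 × 1.9 = 0.10469 m
340 × 2×10⁻⁴ × 0.77 = 0.05236 m
1×10⁻⁴ × 0.41 × 1100 = 0.04510 m
Δh = 0.10469 + 0.05236 + 0.04510 = 0.20215 m ≈ 200 mm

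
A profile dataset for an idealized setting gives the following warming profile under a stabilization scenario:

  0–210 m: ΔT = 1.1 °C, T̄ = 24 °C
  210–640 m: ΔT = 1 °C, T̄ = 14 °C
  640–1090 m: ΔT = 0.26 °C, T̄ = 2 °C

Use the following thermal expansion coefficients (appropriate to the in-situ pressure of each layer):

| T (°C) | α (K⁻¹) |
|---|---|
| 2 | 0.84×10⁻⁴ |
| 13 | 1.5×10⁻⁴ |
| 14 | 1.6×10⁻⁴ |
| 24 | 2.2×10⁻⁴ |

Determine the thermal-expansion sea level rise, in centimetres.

Layer 1 at 24 °C → α = 2.2×10⁻⁴ K⁻¹
Layer 2 at 14 °C → α = 1.6×10⁻⁴ K⁻¹
Layer 3 at 2 °C → α = 0.84×10⁻⁴ K⁻¹
210 × 1.1 × 2.2×10⁻⁴ = 0.05082 m
Layer 2: 1 × 1.6×10⁻⁴ × 430 = 0.06880 m
450 × 0.84×10⁻⁴ × 0.26 = 0.009828 m
Δh = 0.05082 + 0.06880 + 0.009828 = 0.129448 m ≈ 12.9 cm

Δh = 12.9 cm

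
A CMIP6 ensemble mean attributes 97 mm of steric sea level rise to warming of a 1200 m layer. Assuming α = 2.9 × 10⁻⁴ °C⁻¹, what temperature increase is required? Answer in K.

ΔT ≈ 0.279 K

ΔT = Δh/(αH) = 0.097 / (2.9×10⁻⁴ × 1200) ≈ 0.2787 K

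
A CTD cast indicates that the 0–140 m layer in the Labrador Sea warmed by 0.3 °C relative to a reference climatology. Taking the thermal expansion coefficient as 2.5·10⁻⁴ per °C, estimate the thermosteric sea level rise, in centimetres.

Δh ≈ 1.1 cm

Δh = αΔT·H = 2.5×10⁻⁴ × 0.3 × 140 = 0.01050 m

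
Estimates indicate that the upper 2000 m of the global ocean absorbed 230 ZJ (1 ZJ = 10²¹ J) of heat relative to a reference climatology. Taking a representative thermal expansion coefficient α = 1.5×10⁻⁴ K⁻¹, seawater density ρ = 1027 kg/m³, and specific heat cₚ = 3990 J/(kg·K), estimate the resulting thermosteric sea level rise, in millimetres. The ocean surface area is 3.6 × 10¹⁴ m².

Δh ≈ 23 mm

Per unit area: Q = 230×10²¹ / (3.6×10¹⁴) ≈ 6.389×10⁸ J/m²
Δh = αQ/(ρcₚ) = 1.5×10⁻⁴ × 6.389×10⁸ / (1027 × 3990) ≈ 0.023387 m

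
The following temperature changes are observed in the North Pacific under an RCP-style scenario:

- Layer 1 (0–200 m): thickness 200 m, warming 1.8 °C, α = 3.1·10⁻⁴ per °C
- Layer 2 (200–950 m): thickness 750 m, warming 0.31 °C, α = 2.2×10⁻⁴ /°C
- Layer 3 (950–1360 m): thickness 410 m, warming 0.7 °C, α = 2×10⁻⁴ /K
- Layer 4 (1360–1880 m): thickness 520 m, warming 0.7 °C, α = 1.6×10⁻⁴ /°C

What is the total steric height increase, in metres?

3.1×10⁻⁴ × 1.8 × 200 = 0.11160 m
2.2×10⁻⁴ × 750 × 0.31 = 0.05115 m
0.7 × 2×10⁻⁴ × 410 = 0.05740 m
0.7 × 520 × 1.6×10⁻⁴ = 0.05824 m
Δh = 0.11160 + 0.05115 + 0.05740 + 0.05824 = 0.27839 m

about 0.278 m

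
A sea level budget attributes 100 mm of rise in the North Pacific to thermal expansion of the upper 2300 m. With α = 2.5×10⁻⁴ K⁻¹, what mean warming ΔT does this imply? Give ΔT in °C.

ΔT = Δh/(αH) = 0.1 / (2.5×10⁻⁴ × 2300) ≈ 0.1739 °C

about 0.174 °C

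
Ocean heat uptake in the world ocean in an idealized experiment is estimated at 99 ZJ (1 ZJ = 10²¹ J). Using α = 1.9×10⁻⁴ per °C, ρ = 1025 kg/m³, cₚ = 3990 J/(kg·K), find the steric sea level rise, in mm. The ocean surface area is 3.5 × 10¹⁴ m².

Per unit area: Q = 99×10²¹ / (3.5×10¹⁴) ≈ 2.829×10⁸ J/m²
Δh = αQ/(ρcₚ) = 1.9×10⁻⁴ × 2.829×10⁸ / (1025 × 3990) ≈ 0.013143 m

about 13 mm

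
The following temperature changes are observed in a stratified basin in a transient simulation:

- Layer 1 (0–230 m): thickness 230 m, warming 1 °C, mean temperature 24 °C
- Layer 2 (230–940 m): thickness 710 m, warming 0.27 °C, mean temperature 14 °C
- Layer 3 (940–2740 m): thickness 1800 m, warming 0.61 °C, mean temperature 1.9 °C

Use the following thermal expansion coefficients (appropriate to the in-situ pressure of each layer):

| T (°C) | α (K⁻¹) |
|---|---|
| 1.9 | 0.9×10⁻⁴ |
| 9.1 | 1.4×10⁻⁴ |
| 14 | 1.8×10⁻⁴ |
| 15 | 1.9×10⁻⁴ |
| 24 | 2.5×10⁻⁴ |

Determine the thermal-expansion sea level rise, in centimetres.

Δh = 19.1 cm

Layer 1 at 24 °C → α = 2.5×10⁻⁴ K⁻¹
Layer 2 at 14 °C → α = 1.8×10⁻⁴ K⁻¹
Layer 3 at 1.9 °C → α = 0.9×10⁻⁴ K⁻¹
0–230 m: 230 × 1 × 2.5×10⁻⁴ = 0.05750 m
710 × 1.8×10⁻⁴ × 0.27 = 0.034506 m
0.61 × 1800 × 0.9×10⁻⁴ = 0.09882 m
Δh = 0.05750 + 0.034506 + 0.09882 = 0.190826 m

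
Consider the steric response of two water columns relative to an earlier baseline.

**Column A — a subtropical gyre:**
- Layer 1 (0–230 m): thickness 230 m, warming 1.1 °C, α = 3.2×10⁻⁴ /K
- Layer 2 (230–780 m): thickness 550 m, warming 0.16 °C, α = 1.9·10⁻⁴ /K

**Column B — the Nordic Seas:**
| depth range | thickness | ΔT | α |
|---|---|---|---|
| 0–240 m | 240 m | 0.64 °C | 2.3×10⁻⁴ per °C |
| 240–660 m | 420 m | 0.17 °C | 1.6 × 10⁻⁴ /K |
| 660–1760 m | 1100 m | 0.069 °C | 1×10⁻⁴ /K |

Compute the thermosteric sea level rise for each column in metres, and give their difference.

A: 0.098 m; B: 0.054 m; difference 0.043 m

A Layer 1: 1.1 × 3.2×10⁻⁴ × 230 = 0.08096 m
A 550 × 1.9×10⁻⁴ × 0.16 = 0.01672 m
A total: 0.09768 m
B 0–240 m: 240 × 2.3×10⁻⁴ × 0.64 = 0.035328 m
B 0.17 × 1.6×10⁻⁴ × 420 = 0.011424 m
B 660–1760 m: 0.069 × 1×10⁻⁴ × 1100 = 0.00759 m
B total: 0.054342 m
Difference: 0.09768 − 0.054342 = 0.043338 m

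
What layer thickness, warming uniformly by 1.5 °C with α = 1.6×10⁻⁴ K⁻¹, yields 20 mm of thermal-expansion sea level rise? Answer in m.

H = Δh/(αΔT) = 0.02 / (1.6×10⁻⁴ × 1.5) ≈ 83.33 m

about 83 m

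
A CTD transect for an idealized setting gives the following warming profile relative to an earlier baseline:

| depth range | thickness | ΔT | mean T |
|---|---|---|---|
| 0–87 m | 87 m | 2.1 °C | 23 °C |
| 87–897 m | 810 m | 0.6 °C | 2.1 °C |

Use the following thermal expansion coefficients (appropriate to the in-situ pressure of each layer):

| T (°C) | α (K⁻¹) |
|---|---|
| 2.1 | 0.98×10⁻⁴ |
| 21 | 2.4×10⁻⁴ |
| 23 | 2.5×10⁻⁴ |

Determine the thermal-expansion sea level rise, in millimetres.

Layer 1 at 23 °C → α = 2.5×10⁻⁴ K⁻¹
Layer 2 at 2.1 °C → α = 0.98×10⁻⁴ K⁻¹
0–87 m: 87 × 2.5×10⁻⁴ × 2.1 = 0.045675 m
Layer 2: 0.6 × 810 × 0.98×10⁻⁴ = 0.047628 m
Δh = 0.045675 + 0.047628 = 0.093303 m ≈ 93 mm

93 mm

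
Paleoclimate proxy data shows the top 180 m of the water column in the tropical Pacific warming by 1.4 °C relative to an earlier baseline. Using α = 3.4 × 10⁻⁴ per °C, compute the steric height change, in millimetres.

85.7 mm

Δh = αΔT·H = 3.4×10⁻⁴ × 1.4 × 180 = 0.08568 m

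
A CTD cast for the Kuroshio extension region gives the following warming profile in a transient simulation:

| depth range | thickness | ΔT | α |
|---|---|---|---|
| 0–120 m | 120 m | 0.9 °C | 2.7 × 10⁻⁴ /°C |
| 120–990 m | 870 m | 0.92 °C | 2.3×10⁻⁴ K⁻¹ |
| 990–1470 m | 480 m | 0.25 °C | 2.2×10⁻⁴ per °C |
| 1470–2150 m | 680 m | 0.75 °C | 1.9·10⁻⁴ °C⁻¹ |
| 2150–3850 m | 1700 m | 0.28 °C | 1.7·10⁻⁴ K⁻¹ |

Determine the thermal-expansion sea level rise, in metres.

0–120 m: 2.7×10⁻⁴ × 0.9 × 120 = 0.02916 m
Layer 2: 0.92 × 2.3×10⁻⁴ × 870 = 0.184092 m
990–1470 m: 0.25 × 480 × 2.2×10⁻⁴ = 0.02640 m
1470–2150 m: 680 × 0.75 × 1.9×10⁻⁴ = 0.09690 m
2150–3850 m: 0.28 × 1.7×10⁻⁴ × 1700 = 0.08092 m
Δh = 0.02916 + 0.184092 + 0.02640 + 0.09690 + 0.08092 = 0.417472 m

about 0.417 m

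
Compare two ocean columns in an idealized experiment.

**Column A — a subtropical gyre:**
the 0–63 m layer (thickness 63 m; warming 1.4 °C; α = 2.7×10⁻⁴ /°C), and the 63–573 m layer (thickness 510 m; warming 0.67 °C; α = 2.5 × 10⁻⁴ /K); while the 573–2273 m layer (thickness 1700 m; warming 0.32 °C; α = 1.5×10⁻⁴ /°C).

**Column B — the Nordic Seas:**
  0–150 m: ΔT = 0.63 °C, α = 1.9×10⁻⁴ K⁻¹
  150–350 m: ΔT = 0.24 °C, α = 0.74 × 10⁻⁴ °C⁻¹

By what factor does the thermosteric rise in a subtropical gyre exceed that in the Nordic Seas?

a factor of 8.9

A 63 × 1.4 × 2.7×10⁻⁴ = 0.023814 m
A Layer 2: 0.67 × 2.5×10⁻⁴ × 510 = 0.085425 m
A Layer 3: 1.5×10⁻⁴ × 0.32 × 1700 = 0.08160 m
A total: 0.190839 m
B 0.63 × 1.9×10⁻⁴ × 150 = 0.017955 m
B 150–350 m: 200 × 0.74×10⁻⁴ × 0.24 = 0.003552 m
B total: 0.021507 m
Ratio: 0.190839 / 0.021507 ≈ 8.873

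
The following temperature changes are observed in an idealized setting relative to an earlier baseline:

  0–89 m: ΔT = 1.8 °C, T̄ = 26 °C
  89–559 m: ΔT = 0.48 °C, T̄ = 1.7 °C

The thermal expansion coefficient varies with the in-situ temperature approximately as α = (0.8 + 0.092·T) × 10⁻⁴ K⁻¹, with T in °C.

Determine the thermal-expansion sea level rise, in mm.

Layer 1: α = (0.8 + 0.092×26)×10⁻⁴ = 3.192×10⁻⁴ K⁻¹
Layer 2: α = (0.8 + 0.092×1.7)×10⁻⁴ = 0.9564×10⁻⁴ K⁻¹
0–89 m: 89 × 1.8 × 3.192×10⁻⁴ = 0.05113584 m
89–559 m: 470 × 0.9564×10⁻⁴ × 0.48 = 0.021576384 m
Δh = 0.05113584 + 0.021576384 = 0.072712224 m ≈ 72.7 mm

Δh ≈ 72.7 mm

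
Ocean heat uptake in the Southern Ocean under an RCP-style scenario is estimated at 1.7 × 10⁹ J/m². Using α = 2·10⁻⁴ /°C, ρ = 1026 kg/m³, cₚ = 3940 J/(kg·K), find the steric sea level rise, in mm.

Δh = αQ/(ρcₚ) = 2×10⁻⁴ × 1.7×10⁹ / (1026 × 3940) ≈ 0.084108 m

about 84 mm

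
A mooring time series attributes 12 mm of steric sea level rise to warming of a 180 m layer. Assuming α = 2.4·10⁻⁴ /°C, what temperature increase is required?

ΔT = Δh/(αH) = 0.012 / (2.4×10⁻⁴ × 180) ≈ 0.2778 °C

ΔT ≈ 0.28 °C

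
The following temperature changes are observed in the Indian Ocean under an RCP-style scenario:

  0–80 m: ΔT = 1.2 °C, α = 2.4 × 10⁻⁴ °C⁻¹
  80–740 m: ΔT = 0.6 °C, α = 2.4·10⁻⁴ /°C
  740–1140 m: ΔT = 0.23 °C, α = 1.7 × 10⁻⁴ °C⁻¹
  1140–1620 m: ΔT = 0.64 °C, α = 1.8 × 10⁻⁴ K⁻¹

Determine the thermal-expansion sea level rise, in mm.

189 mm

Layer 1: 80 × 1.2 × 2.4×10⁻⁴ = 0.02304 m
Layer 2: 0.6 × 660 × 2.4×10⁻⁴ = 0.09504 m
1.7×10⁻⁴ × 400 × 0.23 = 0.01564 m
0.64 × 480 × 1.8×10⁻⁴ = 0.055296 m
Δh = 0.02304 + 0.09504 + 0.01564 + 0.055296 = 0.189016 m ≈ 189 mm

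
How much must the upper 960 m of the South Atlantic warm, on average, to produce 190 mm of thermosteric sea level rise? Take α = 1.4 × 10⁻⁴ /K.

ΔT = Δh/(αH) = 0.19 / (1.4×10⁻⁴ × 960) ≈ 1.414 °C

ΔT ≈ 1.41 °C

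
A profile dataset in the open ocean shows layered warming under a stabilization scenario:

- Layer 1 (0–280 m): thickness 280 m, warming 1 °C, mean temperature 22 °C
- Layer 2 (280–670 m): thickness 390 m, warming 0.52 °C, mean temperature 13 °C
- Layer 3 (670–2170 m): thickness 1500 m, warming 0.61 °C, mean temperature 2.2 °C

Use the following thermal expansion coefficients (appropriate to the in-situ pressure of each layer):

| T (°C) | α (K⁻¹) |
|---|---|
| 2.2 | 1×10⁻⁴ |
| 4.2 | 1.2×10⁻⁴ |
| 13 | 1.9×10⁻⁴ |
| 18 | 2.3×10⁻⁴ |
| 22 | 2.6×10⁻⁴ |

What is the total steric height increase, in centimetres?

20.3 cm of thermosteric rise

Layer 1 at 22 °C → α = 2.6×10⁻⁴ K⁻¹
Layer 2 at 13 °C → α = 1.9×10⁻⁴ K⁻¹
Layer 3 at 2.2 °C → α = 1×10⁻⁴ K⁻¹
Layer 1: 280 × 1 × 2.6×10⁻⁴ = 0.07280 m
280–670 m: 0.52 × 390 × 1.9×10⁻⁴ = 0.038532 m
Layer 3: 1×10⁻⁴ × 1500 × 0.61 = 0.09150 m
Δh = 0.07280 + 0.038532 + 0.09150 = 0.202832 m ≈ 20.3 cm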